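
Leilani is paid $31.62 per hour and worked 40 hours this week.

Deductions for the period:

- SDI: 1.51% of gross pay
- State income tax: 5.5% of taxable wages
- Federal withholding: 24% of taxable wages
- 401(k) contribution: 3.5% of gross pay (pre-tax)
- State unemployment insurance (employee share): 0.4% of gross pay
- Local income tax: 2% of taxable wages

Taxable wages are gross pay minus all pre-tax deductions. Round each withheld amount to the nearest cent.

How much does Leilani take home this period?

Gross pay: 40 × $31.62 = $1,264.80
401(k) contribution: $1,264.80 × 0.035 = $44.27
Taxable wages = $1,264.80 − $44.27 = $1,220.53
State income tax: $1,220.53 × 0.055 = $67.13
Federal withholding: $1,220.53 × 0.24 = $292.93
Local income tax: $1,220.53 × 0.02 = $24.41
SDI: $1,264.80 × 0.0151 = $19.10
State unemployment insurance (employee share): $1,264.80 × 0.004 = $5.06
Total deductions = $44.27 + $67.13 + $292.93 + $24.41 + $19.10 + $5.06 = $452.90
Net pay = $1,264.80 − $452.90 = $811.90

$811.90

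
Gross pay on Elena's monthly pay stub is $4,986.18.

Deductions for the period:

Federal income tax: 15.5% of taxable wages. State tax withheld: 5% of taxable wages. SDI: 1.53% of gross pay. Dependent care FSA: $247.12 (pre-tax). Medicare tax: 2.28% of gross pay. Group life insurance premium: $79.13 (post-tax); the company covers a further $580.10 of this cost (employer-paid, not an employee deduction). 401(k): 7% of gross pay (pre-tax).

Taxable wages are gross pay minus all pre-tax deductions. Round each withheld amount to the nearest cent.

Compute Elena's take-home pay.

Dependent care FSA: $247.12
401(k): $4,986.18 × 0.07 = $349.03
Pre-tax total = $247.12 + $349.03 = $596.15
Taxable wages = $4,986.18 − $596.15 = $4,390.03
Federal income tax: $4,390.03 × 0.155 = $680.45
State tax withheld: $4,390.03 × 0.05 = $219.50
Medicare tax: $4,986.18 × 0.0228 = $113.68
SDI: $4,986.18 × 0.0153 = $76.29
Group life insurance premium: $79.13
(Employer's $580.10 toward group life insurance premium is not withheld from the employee.)
Total deductions = $247.12 + $349.03 + $680.45 + $219.50 + $113.68 + $76.29 + $79.13 = $1,765.20
Net pay = $4,986.18 − $1,765.20 = $3,220.98

$3,220.98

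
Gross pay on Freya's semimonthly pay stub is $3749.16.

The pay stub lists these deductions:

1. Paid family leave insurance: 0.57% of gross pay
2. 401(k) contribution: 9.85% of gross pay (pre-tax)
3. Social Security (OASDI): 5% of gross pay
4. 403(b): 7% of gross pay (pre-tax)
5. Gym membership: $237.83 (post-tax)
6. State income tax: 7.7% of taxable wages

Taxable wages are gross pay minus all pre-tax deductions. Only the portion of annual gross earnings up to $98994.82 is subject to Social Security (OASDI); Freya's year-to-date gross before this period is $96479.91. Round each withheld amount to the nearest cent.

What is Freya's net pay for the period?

$2492.44

403(b): $3749.16 × 0.07 = $262.44
401(k) contribution: $3749.16 × 0.0985 = $369.29
Pre-tax total = $262.44 + $369.29 = $631.73
Taxable wages = $3749.16 − $631.73 = $3117.43
State income tax: $3117.43 × 0.077 = $240.04
Social Security (OASDI): only $98994.82 − $96479.91 = $2514.91 of this check is subject → $2514.91 × 0.05 = $125.75
Paid family leave insurance: $3749.16 × 0.0057 = $21.37
Gym membership: $237.83
Total deductions = $262.44 + $369.29 + $240.04 + $125.75 + $21.37 + $237.83 = $1256.72
Net pay = $3749.16 − $1256.72 = $2492.44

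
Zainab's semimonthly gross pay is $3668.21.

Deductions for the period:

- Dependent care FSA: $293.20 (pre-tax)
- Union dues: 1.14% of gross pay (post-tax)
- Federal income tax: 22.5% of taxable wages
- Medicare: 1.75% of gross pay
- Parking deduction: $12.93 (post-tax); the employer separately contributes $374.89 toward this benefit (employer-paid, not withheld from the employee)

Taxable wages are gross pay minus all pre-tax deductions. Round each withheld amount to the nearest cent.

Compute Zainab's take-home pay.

Dependent care FSA: $293.20
Taxable wages = $3668.21 − $293.20 = $3375.01
Federal income tax: $3375.01 × 0.225 = $759.38
Medicare: $3668.21 × 0.0175 = $64.19
Union dues: $3668.21 × 0.0114 = $41.82
Parking deduction: $12.93
(Employer's $374.89 toward parking deduction is not withheld from the employee.)
Total deductions = $293.20 + $759.38 + $64.19 + $41.82 + $12.93 = $1171.52
Net pay = $3668.21 − $1171.52 = $2496.69

$2496.69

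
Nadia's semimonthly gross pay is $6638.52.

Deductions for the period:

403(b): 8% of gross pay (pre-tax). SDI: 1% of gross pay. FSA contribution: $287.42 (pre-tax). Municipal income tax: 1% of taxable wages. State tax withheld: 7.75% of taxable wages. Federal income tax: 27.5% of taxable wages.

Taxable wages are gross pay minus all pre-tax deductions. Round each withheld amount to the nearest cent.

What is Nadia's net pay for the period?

FSA contribution: $287.42
403(b): $6638.52 × 0.08 = $531.08
Pre-tax total = $287.42 + $531.08 = $818.50
Taxable wages = $6638.52 − $818.50 = $5820.02
Federal income tax: $5820.02 × 0.275 = $1600.51
Municipal income tax: $5820.02 × 0.01 = $58.20
State tax withheld: $5820.02 × 0.0775 = $451.05
SDI: $6638.52 × 0.01 = $66.39
Total deductions = $287.42 + $531.08 + $1600.51 + $58.20 + $451.05 + $66.39 = $2994.65
Net pay = $6638.52 − $2994.65 = $3643.87

$3643.87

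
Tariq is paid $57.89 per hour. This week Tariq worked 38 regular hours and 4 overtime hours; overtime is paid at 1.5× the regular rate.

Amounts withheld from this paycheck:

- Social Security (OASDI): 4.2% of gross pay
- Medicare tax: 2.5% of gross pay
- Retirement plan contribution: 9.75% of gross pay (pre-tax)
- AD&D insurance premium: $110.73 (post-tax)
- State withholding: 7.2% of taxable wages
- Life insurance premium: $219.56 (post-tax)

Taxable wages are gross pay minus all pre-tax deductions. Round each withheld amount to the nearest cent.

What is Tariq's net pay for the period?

Regular pay: 38 × $57.89 = $2,199.82
Overtime pay: 4 × $57.89 × 1.5 = $347.34
Gross pay = $2,199.82 + $347.34 = $2,547.16
Retirement plan contribution: $2,547.16 × 0.0975 = $248.35
Taxable wages = $2,547.16 − $248.35 = $2,298.81
State withholding: $2,298.81 × 0.072 = $165.51
Social Security (OASDI): $2,547.16 × 0.042 = $106.98
Medicare tax: $2,547.16 × 0.025 = $63.68
AD&D insurance premium: $110.73
Life insurance premium: $219.56
Total deductions = $248.35 + $165.51 + $106.98 + $63.68 + $110.73 + $219.56 = $914.81
Net pay = $2,547.16 − $914.81 = $1,632.35

$1,632.35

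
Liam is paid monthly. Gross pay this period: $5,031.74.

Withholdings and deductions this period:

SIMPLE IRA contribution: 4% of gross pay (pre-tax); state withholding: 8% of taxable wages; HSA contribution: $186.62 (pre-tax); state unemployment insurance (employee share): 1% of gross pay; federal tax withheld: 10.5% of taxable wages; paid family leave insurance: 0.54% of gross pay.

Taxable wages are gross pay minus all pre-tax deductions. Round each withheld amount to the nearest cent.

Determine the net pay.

HSA contribution: $186.62
SIMPLE IRA contribution: $5,031.74 × 0.04 = $201.27
Pre-tax total = $186.62 + $201.27 = $387.89
Taxable wages = $5,031.74 − $387.89 = $4,643.85
Federal tax withheld: $4,643.85 × 0.105 = $487.60
State withholding: $4,643.85 × 0.08 = $371.51
Paid family leave insurance: $5,031.74 × 0.0054 = $27.17
State unemployment insurance (employee share): $5,031.74 × 0.01 = $50.32
Total deductions = $186.62 + $201.27 + $487.60 + $371.51 + $27.17 + $50.32 = $1,324.49
Net pay = $5,031.74 − $1,324.49 = $3,707.25

$3,707.25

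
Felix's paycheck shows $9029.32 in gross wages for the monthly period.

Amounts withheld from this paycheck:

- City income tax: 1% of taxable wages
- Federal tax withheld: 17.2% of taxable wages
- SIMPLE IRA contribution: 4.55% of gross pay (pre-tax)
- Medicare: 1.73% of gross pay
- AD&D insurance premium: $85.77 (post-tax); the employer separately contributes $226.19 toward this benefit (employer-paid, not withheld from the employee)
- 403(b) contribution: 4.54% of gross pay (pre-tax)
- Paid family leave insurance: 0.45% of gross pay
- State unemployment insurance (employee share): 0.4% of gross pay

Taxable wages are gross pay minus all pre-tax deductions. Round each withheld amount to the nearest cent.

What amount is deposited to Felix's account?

SIMPLE IRA contribution: $9029.32 × 0.0455 = $410.83
403(b) contribution: $9029.32 × 0.0454 = $409.93
Pre-tax total = $410.83 + $409.93 = $820.76
Taxable wages = $9029.32 − $820.76 = $8208.56
Federal tax withheld: $8208.56 × 0.172 = $1411.87
City income tax: $8208.56 × 0.01 = $82.09
Paid family leave insurance: $9029.32 × 0.0045 = $40.63
State unemployment insurance (employee share): $9029.32 × 0.004 = $36.12
Medicare: $9029.32 × 0.0173 = $156.21
AD&D insurance premium: $85.77
(Employer's $226.19 toward AD&D insurance premium is not withheld from the employee.)
Total deductions = $410.83 + $409.93 + $1411.87 + $82.09 + $40.63 + $36.12 + $156.21 + $85.77 = $2633.45
Net pay = $9029.32 − $2633.45 = $6395.87

$6395.87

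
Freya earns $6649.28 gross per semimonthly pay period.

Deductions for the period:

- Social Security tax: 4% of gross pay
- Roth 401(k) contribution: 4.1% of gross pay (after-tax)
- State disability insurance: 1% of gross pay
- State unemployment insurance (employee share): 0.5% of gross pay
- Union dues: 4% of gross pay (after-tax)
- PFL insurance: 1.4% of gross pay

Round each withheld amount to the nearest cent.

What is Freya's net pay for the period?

$5651.89

PFL insurance: $6649.28 × 0.014 = $93.09
Social Security tax: $6649.28 × 0.04 = $265.97
State unemployment insurance (employee share): $6649.28 × 0.005 = $33.25
State disability insurance: $6649.28 × 0.01 = $66.49
Union dues: $6649.28 × 0.04 = $265.97
Roth 401(k) contribution: $6649.28 × 0.041 = $272.62
Total deductions = $93.09 + $265.97 + $33.25 + $66.49 + $265.97 + $272.62 = $997.39
Net pay = $6649.28 − $997.39 = $5651.89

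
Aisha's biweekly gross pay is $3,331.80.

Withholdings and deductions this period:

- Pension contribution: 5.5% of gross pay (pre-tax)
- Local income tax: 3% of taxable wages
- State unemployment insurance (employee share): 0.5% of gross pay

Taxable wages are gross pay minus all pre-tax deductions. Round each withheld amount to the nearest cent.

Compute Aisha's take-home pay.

$3,037.43

Pension contribution: $3,331.80 × 0.055 = $183.25
Taxable wages = $3,331.80 − $183.25 = $3,148.55
Local income tax: $3,148.55 × 0.03 = $94.46
State unemployment insurance (employee share): $3,331.80 × 0.005 = $16.66
Total deductions = $183.25 + $94.46 + $16.66 = $294.37
Net pay = $3,331.80 − $294.37 = $3,037.43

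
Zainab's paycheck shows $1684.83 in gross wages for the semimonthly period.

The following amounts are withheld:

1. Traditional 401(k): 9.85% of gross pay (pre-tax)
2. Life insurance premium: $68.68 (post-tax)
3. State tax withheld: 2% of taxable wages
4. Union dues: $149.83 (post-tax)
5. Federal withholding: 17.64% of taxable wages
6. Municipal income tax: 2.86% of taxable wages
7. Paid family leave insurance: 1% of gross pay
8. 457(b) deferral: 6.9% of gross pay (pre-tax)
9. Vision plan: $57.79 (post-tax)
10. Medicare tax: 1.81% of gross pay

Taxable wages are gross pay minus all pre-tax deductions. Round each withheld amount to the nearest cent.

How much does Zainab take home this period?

$763.39

457(b) deferral: $1684.83 × 0.069 = $116.25
Traditional 401(k): $1684.83 × 0.0985 = $165.96
Pre-tax total = $116.25 + $165.96 = $282.21
Taxable wages = $1684.83 − $282.21 = $1402.62
Federal withholding: $1402.62 × 0.1764 = $247.42
State tax withheld: $1402.62 × 0.02 = $28.05
Municipal income tax: $1402.62 × 0.0286 = $40.11
Medicare tax: $1684.83 × 0.0181 = $30.50
Paid family leave insurance: $1684.83 × 0.01 = $16.85
Union dues: $149.83
Life insurance premium: $68.68
Vision plan: $57.79
Total deductions = $116.25 + $165.96 + $247.42 + $28.05 + $40.11 + $30.50 + $16.85 + $149.83 + $68.68 + $57.79 = $921.44
Net pay = $1684.83 − $921.44 = $763.39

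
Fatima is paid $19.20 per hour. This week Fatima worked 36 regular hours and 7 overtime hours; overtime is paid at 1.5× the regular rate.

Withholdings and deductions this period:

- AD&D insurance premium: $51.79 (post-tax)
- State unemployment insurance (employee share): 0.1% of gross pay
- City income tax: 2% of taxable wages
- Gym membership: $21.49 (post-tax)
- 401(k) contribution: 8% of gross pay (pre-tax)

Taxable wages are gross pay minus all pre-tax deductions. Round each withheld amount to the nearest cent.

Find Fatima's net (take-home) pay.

Regular pay: 36 × $19.20 = $691.20
Overtime pay: 7 × $19.20 × 1.5 = $201.60
Gross pay = $691.20 + $201.60 = $892.80
401(k) contribution: $892.80 × 0.08 = $71.42
Taxable wages = $892.80 − $71.42 = $821.38
City income tax: $821.38 × 0.02 = $16.43
State unemployment insurance (employee share): $892.80 × 0.001 = $0.89
Gym membership: $21.49
AD&D insurance premium: $51.79
Total deductions = $71.42 + $16.43 + $0.89 + $21.49 + $51.79 = $162.02
Net pay = $892.80 − $162.02 = $730.78

$730.78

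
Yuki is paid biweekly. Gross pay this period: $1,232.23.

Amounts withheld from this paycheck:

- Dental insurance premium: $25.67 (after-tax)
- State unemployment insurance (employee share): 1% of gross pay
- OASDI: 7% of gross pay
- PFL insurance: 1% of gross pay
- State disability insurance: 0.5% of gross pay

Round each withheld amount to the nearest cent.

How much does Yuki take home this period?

$1,089.50

PFL insurance: $1,232.23 × 0.01 = $12.32
State unemployment insurance (employee share): $1,232.23 × 0.01 = $12.32
State disability insurance: $1,232.23 × 0.005 = $6.16
OASDI: $1,232.23 × 0.07 = $86.26
Dental insurance premium: $25.67
Total deductions = $12.32 + $12.32 + $6.16 + $86.26 + $25.67 = $142.73
Net pay = $1,232.23 − $142.73 = $1,089.50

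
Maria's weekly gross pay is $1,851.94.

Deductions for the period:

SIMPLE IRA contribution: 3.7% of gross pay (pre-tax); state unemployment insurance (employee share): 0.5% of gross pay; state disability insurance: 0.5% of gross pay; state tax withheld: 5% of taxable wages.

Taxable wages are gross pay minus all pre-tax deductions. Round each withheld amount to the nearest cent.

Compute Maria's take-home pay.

SIMPLE IRA contribution: $1,851.94 × 0.037 = $68.52
Taxable wages = $1,851.94 − $68.52 = $1,783.42
State tax withheld: $1,783.42 × 0.05 = $89.17
State disability insurance: $1,851.94 × 0.005 = $9.26
State unemployment insurance (employee share): $1,851.94 × 0.005 = $9.26
Total deductions = $68.52 + $89.17 + $9.26 + $9.26 = $176.21
Net pay = $1,851.94 − $176.21 = $1,675.73

$1,675.73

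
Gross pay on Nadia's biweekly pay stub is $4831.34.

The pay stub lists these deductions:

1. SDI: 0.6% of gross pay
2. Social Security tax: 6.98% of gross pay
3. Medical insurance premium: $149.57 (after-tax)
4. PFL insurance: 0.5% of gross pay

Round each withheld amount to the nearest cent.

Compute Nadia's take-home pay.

SDI: $4831.34 × 0.006 = $28.99
PFL insurance: $4831.34 × 0.005 = $24.16
Social Security tax: $4831.34 × 0.0698 = $337.23
Medical insurance premium: $149.57
Total deductions = $28.99 + $24.16 + $337.23 + $149.57 = $539.95
Net pay = $4831.34 − $539.95 = $4291.39

$4291.39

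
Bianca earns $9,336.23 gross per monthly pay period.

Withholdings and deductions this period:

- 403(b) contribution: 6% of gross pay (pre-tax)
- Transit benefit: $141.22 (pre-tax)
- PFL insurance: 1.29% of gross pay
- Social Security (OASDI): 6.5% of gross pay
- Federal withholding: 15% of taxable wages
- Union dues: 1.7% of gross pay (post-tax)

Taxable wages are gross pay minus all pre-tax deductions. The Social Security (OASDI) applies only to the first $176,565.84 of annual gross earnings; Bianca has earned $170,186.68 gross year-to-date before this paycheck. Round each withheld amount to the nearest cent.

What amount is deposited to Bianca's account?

403(b) contribution: $9,336.23 × 0.06 = $560.17
Transit benefit: $141.22
Pre-tax total = $560.17 + $141.22 = $701.39
Taxable wages = $9,336.23 − $701.39 = $8,634.84
Federal withholding: $8,634.84 × 0.15 = $1,295.23
Social Security (OASDI): only $176,565.84 − $170,186.68 = $6,379.16 of this check is subject → $6,379.16 × 0.065 = $414.65
PFL insurance: $9,336.23 × 0.0129 = $120.44
Union dues: $9,336.23 × 0.017 = $158.72
Total deductions = $560.17 + $141.22 + $1,295.23 + $414.65 + $120.44 + $158.72 = $2,690.43
Net pay = $9,336.23 − $2,690.43 = $6,645.80

$6,645.80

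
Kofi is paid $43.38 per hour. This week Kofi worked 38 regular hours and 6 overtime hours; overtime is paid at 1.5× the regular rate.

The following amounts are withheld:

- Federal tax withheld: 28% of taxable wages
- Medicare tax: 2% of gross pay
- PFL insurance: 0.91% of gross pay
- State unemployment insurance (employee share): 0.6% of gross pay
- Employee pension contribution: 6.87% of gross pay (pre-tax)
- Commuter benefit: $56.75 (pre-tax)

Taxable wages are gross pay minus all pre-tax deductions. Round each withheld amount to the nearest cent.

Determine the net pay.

Regular pay: 38 × $43.38 = $1648.44
Overtime pay: 6 × $43.38 × 1.5 = $390.42
Gross pay = $1648.44 + $390.42 = $2038.86
Employee pension contribution: $2038.86 × 0.0687 = $140.07
Commuter benefit: $56.75
Pre-tax total = $140.07 + $56.75 = $196.82
Taxable wages = $2038.86 − $196.82 = $1842.04
Federal tax withheld: $1842.04 × 0.28 = $515.77
State unemployment insurance (employee share): $2038.86 × 0.006 = $12.23
PFL insurance: $2038.86 × 0.0091 = $18.55
Medicare tax: $2038.86 × 0.02 = $40.78
Total deductions = $140.07 + $56.75 + $515.77 + $12.23 + $18.55 + $40.78 = $784.15
Net pay = $2038.86 − $784.15 = $1254.71

$1254.71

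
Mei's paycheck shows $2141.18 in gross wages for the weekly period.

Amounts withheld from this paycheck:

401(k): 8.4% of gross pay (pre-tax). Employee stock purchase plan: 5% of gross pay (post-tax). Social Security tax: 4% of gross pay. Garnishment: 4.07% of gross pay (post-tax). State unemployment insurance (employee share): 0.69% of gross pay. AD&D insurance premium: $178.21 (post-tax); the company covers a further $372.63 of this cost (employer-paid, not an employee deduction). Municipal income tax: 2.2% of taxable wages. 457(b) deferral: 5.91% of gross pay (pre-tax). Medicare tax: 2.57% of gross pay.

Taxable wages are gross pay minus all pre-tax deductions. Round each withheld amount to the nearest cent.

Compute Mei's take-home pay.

457(b) deferral: $2141.18 × 0.0591 = $126.54
401(k): $2141.18 × 0.084 = $179.86
Pre-tax total = $126.54 + $179.86 = $306.40
Taxable wages = $2141.18 − $306.40 = $1834.78
Municipal income tax: $1834.78 × 0.022 = $40.37
State unemployment insurance (employee share): $2141.18 × 0.0069 = $14.77
Medicare tax: $2141.18 × 0.0257 = $55.03
Social Security tax: $2141.18 × 0.04 = $85.65
Employee stock purchase plan: $2141.18 × 0.05 = $107.06
Garnishment: $2141.18 × 0.0407 = $87.15
AD&D insurance premium: $178.21
(Employer's $372.63 toward AD&D insurance premium is not withheld from the employee.)
Total deductions = $126.54 + $179.86 + $40.37 + $14.77 + $55.03 + $85.65 + $107.06 + $87.15 + $178.21 = $874.64
Net pay = $2141.18 − $874.64 = $1266.54

$1266.54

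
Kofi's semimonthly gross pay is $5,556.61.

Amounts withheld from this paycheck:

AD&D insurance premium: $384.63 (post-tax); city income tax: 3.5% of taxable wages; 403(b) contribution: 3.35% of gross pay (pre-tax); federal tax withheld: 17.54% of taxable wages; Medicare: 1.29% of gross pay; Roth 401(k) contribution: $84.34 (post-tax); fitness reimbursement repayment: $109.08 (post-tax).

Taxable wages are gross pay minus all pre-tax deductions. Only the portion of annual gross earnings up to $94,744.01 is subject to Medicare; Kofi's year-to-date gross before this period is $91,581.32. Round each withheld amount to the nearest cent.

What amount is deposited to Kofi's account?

$3,621.66

403(b) contribution: $5,556.61 × 0.0335 = $186.15
Taxable wages = $5,556.61 − $186.15 = $5,370.46
Federal tax withheld: $5,370.46 × 0.1754 = $941.98
City income tax: $5,370.46 × 0.035 = $187.97
Medicare: only $94,744.01 − $91,581.32 = $3,162.69 of this check is subject → $3,162.69 × 0.0129 = $40.80
AD&D insurance premium: $384.63
Fitness reimbursement repayment: $109.08
Roth 401(k) contribution: $84.34
Total deductions = $186.15 + $941.98 + $187.97 + $40.80 + $384.63 + $109.08 + $84.34 = $1,934.95
Net pay = $5,556.61 − $1,934.95 = $3,621.66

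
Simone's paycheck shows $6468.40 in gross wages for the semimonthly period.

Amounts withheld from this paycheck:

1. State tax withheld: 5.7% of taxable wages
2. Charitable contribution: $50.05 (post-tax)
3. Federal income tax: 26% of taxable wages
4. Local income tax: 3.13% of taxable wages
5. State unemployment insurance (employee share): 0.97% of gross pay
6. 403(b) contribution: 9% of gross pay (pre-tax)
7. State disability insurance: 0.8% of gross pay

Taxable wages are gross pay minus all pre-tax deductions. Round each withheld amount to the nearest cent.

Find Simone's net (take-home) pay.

403(b) contribution: $6468.40 × 0.09 = $582.16
Taxable wages = $6468.40 − $582.16 = $5886.24
Federal income tax: $5886.24 × 0.26 = $1530.42
State tax withheld: $5886.24 × 0.057 = $335.52
Local income tax: $5886.24 × 0.0313 = $184.24
State disability insurance: $6468.40 × 0.008 = $51.75
State unemployment insurance (employee share): $6468.40 × 0.0097 = $62.74
Charitable contribution: $50.05
Total deductions = $582.16 + $1530.42 + $335.52 + $184.24 + $51.75 + $62.74 + $50.05 = $2796.88
Net pay = $6468.40 − $2796.88 = $3671.52

$3671.52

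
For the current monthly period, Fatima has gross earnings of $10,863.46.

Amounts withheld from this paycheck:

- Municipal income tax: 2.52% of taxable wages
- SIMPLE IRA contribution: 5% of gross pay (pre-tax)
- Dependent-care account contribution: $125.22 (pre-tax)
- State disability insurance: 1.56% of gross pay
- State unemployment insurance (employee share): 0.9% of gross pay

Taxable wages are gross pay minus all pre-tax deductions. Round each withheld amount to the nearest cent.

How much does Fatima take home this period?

$9,670.91

Dependent-care account contribution: $125.22
SIMPLE IRA contribution: $10,863.46 × 0.05 = $543.17
Pre-tax total = $125.22 + $543.17 = $668.39
Taxable wages = $10,863.46 − $668.39 = $10,195.07
Municipal income tax: $10,195.07 × 0.0252 = $256.92
State unemployment insurance (employee share): $10,863.46 × 0.009 = $97.77
State disability insurance: $10,863.46 × 0.0156 = $169.47
Total deductions = $125.22 + $543.17 + $256.92 + $97.77 + $169.47 = $1,192.55
Net pay = $10,863.46 − $1,192.55 = $9,670.91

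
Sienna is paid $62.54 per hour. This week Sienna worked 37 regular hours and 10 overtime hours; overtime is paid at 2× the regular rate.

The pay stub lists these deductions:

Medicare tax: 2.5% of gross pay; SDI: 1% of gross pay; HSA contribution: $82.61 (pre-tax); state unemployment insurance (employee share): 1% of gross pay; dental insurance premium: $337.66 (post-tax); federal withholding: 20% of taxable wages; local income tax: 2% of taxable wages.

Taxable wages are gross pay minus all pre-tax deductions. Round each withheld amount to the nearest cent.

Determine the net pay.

Regular pay: 37 × $62.54 = $2,313.98
Overtime pay: 10 × $62.54 × 2 = $1,250.80
Gross pay = $2,313.98 + $1,250.80 = $3,564.78
HSA contribution: $82.61
Taxable wages = $3,564.78 − $82.61 = $3,482.17
Federal withholding: $3,482.17 × 0.2 = $696.43
Local income tax: $3,482.17 × 0.02 = $69.64
Medicare tax: $3,564.78 × 0.025 = $89.12
State unemployment insurance (employee share): $3,564.78 × 0.01 = $35.65
SDI: $3,564.78 × 0.01 = $35.65
Dental insurance premium: $337.66
Total deductions = $82.61 + $696.43 + $69.64 + $89.12 + $35.65 + $35.65 + $337.66 = $1,346.76
Net pay = $3,564.78 − $1,346.76 = $2,218.02

$2,218.02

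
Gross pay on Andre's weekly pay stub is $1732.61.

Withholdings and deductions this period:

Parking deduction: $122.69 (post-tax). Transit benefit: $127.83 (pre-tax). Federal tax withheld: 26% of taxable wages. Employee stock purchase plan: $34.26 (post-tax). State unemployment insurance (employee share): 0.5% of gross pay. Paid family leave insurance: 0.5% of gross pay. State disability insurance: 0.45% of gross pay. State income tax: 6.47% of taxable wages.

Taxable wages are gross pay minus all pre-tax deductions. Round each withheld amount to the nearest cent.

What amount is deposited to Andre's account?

$901.64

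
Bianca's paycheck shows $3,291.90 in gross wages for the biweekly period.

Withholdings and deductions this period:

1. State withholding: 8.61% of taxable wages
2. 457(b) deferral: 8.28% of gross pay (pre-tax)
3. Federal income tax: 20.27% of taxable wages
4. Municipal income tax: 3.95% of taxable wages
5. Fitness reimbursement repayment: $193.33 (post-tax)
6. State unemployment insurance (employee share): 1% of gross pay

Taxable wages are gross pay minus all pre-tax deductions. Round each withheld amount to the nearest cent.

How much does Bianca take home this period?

$1,801.84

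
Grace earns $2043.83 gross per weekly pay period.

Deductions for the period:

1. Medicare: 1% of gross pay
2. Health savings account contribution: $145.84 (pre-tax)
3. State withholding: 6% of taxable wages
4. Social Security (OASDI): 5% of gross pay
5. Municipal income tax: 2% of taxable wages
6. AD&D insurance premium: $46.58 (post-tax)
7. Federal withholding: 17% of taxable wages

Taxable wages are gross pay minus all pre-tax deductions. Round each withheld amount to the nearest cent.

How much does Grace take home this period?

$1254.28

Health savings account contribution: $145.84
Taxable wages = $2043.83 − $145.84 = $1897.99
Municipal income tax: $1897.99 × 0.02 = $37.96
State withholding: $1897.99 × 0.06 = $113.88
Federal withholding: $1897.99 × 0.17 = $322.66
Medicare: $2043.83 × 0.01 = $20.44
Social Security (OASDI): $2043.83 × 0.05 = $102.19
AD&D insurance premium: $46.58
Total deductions = $145.84 + $37.96 + $113.88 + $322.66 + $20.44 + $102.19 + $46.58 = $789.55
Net pay = $2043.83 − $789.55 = $1254.28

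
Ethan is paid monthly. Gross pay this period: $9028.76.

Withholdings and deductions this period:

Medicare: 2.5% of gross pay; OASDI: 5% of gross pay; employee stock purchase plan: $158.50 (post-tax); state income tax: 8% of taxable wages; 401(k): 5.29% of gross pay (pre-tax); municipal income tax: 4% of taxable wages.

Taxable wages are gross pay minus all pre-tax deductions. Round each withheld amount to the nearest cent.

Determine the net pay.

$6689.34

401(k): $9028.76 × 0.0529 = $477.62
Taxable wages = $9028.76 − $477.62 = $8551.14
State income tax: $8551.14 × 0.08 = $684.09
Municipal income tax: $8551.14 × 0.04 = $342.05
Medicare: $9028.76 × 0.025 = $225.72
OASDI: $9028.76 × 0.05 = $451.44
Employee stock purchase plan: $158.50
Total deductions = $477.62 + $684.09 + $342.05 + $225.72 + $451.44 + $158.50 = $2339.42
Net pay = $9028.76 − $2339.42 = $6689.34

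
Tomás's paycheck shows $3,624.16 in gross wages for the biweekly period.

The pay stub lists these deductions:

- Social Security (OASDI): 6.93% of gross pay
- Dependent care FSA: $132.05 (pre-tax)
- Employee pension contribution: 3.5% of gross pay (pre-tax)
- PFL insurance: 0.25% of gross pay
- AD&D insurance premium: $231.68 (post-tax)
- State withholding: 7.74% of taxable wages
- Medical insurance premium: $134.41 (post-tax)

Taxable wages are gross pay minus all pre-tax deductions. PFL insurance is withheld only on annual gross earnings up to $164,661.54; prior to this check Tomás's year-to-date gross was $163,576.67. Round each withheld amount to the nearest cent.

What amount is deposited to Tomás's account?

$2,484.84

Employee pension contribution: $3,624.16 × 0.035 = $126.85
Dependent care FSA: $132.05
Pre-tax total = $126.85 + $132.05 = $258.90
Taxable wages = $3,624.16 − $258.90 = $3,365.26
State withholding: $3,365.26 × 0.0774 = $260.47
Social Security (OASDI): $3,624.16 × 0.0693 = $251.15
PFL insurance: only $164,661.54 − $163,576.67 = $1,084.87 of this check is subject → $1,084.87 × 0.0025 = $2.71
AD&D insurance premium: $231.68
Medical insurance premium: $134.41
Total deductions = $126.85 + $132.05 + $260.47 + $251.15 + $2.71 + $231.68 + $134.41 = $1,139.32
Net pay = $3,624.16 − $1,139.32 = $2,484.84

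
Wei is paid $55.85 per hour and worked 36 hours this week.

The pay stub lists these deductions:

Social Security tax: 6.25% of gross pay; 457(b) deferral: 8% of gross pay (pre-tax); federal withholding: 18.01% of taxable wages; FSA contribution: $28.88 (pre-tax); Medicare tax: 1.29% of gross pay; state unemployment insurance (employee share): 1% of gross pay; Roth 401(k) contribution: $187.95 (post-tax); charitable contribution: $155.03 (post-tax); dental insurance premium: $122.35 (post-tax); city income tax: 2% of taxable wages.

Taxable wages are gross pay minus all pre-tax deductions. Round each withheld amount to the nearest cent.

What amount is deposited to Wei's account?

Gross pay: 36 × $55.85 = $2,010.60
457(b) deferral: $2,010.60 × 0.08 = $160.85
FSA contribution: $28.88
Pre-tax total = $160.85 + $28.88 = $189.73
Taxable wages = $2,010.60 − $189.73 = $1,820.87
City income tax: $1,820.87 × 0.02 = $36.42
Federal withholding: $1,820.87 × 0.1801 = $327.94
Social Security tax: $2,010.60 × 0.0625 = $125.66
State unemployment insurance (employee share): $2,010.60 × 0.01 = $20.11
Medicare tax: $2,010.60 × 0.0129 = $25.94
Roth 401(k) contribution: $187.95
Charitable contribution: $155.03
Dental insurance premium: $122.35
Total deductions = $160.85 + $28.88 + $36.42 + $327.94 + $125.66 + $20.11 + $25.94 + $187.95 + $155.03 + $122.35 = $1,191.13
Net pay = $2,010.60 − $1,191.13 = $819.47

$819.47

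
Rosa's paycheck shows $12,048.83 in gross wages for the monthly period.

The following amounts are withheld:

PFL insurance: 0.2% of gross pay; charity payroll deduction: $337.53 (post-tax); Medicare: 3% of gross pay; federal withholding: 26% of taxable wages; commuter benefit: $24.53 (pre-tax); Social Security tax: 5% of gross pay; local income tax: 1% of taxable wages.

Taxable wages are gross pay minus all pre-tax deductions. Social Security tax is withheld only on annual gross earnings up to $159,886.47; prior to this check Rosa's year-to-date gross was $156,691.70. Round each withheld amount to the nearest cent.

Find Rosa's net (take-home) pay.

Commuter benefit: $24.53
Taxable wages = $12,048.83 − $24.53 = $12,024.30
Federal withholding: $12,024.30 × 0.26 = $3,126.32
Local income tax: $12,024.30 × 0.01 = $120.24
Social Security tax: only $159,886.47 − $156,691.70 = $3,194.77 of this check is subject → $3,194.77 × 0.05 = $159.74
Medicare: $12,048.83 × 0.03 = $361.46
PFL insurance: $12,048.83 × 0.002 = $24.10
Charity payroll deduction: $337.53
Total deductions = $24.53 + $3,126.32 + $120.24 + $159.74 + $361.46 + $24.10 + $337.53 = $4,153.92
Net pay = $12,048.83 − $4,153.92 = $7,894.91

$7,894.91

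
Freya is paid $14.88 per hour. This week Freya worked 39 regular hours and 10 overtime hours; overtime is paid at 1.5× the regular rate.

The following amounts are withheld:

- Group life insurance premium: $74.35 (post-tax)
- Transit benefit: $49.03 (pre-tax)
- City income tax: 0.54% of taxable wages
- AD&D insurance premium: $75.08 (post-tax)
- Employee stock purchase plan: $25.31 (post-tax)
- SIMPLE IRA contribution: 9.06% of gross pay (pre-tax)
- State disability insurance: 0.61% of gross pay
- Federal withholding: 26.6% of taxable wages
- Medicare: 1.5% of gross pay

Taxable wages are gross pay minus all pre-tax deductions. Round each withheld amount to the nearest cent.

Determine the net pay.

$304.99

Regular pay: 39 × $14.88 = $580.32
Overtime pay: 10 × $14.88 × 1.5 = $223.20
Gross pay = $580.32 + $223.20 = $803.52
SIMPLE IRA contribution: $803.52 × 0.0906 = $72.80
Transit benefit: $49.03
Pre-tax total = $72.80 + $49.03 = $121.83
Taxable wages = $803.52 − $121.83 = $681.69
City income tax: $681.69 × 0.0054 = $3.68
Federal withholding: $681.69 × 0.266 = $181.33
Medicare: $803.52 × 0.015 = $12.05
State disability insurance: $803.52 × 0.0061 = $4.90
AD&D insurance premium: $75.08
Group life insurance premium: $74.35
Employee stock purchase plan: $25.31
Total deductions = $72.80 + $49.03 + $3.68 + $181.33 + $12.05 + $4.90 + $75.08 + $74.35 + $25.31 = $498.53
Net pay = $803.52 − $498.53 = $304.99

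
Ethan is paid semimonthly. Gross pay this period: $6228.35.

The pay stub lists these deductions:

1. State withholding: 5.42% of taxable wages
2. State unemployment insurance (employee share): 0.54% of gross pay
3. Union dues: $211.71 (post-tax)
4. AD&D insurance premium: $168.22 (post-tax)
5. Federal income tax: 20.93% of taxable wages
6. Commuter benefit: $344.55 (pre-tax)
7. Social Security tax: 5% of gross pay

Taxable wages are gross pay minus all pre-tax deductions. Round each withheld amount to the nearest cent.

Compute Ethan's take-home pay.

$3608.44

Commuter benefit: $344.55
Taxable wages = $6228.35 − $344.55 = $5883.80
State withholding: $5883.80 × 0.0542 = $318.90
Federal income tax: $5883.80 × 0.2093 = $1231.48
Social Security tax: $6228.35 × 0.05 = $311.42
State unemployment insurance (employee share): $6228.35 × 0.0054 = $33.63
Union dues: $211.71
AD&D insurance premium: $168.22
Total deductions = $344.55 + $318.90 + $1231.48 + $311.42 + $33.63 + $211.71 + $168.22 = $2619.91
Net pay = $6228.35 − $2619.91 = $3608.44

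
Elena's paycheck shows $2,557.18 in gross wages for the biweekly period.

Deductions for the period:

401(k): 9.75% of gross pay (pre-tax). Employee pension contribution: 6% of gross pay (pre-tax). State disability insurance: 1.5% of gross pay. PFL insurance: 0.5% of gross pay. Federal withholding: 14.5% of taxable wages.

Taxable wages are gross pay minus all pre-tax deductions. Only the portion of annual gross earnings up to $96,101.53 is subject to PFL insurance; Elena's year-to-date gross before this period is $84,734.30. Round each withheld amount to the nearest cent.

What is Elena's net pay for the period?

Employee pension contribution: $2,557.18 × 0.06 = $153.43
401(k): $2,557.18 × 0.0975 = $249.33
Pre-tax total = $153.43 + $249.33 = $402.76
Taxable wages = $2,557.18 − $402.76 = $2,154.42
Federal withholding: $2,154.42 × 0.145 = $312.39
State disability insurance: $2,557.18 × 0.015 = $38.36
PFL insurance: cap not yet reached, full $2,557.18 is subject → $2,557.18 × 0.005 = $12.79
Total deductions = $153.43 + $249.33 + $312.39 + $38.36 + $12.79 = $766.30
Net pay = $2,557.18 − $766.30 = $1,790.88

$1,790.88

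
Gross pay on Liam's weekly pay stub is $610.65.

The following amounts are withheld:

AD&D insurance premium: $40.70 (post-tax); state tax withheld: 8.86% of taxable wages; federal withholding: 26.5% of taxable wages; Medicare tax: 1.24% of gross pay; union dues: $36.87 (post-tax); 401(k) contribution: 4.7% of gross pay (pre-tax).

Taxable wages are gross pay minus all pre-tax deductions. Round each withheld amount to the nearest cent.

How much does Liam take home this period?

$291.03

401(k) contribution: $610.65 × 0.047 = $28.70
Taxable wages = $610.65 − $28.70 = $581.95
State tax withheld: $581.95 × 0.0886 = $51.56
Federal withholding: $581.95 × 0.265 = $154.22
Medicare tax: $610.65 × 0.0124 = $7.57
Union dues: $36.87
AD&D insurance premium: $40.70
Total deductions = $28.70 + $51.56 + $154.22 + $7.57 + $36.87 + $40.70 = $319.62
Net pay = $610.65 − $319.62 = $291.03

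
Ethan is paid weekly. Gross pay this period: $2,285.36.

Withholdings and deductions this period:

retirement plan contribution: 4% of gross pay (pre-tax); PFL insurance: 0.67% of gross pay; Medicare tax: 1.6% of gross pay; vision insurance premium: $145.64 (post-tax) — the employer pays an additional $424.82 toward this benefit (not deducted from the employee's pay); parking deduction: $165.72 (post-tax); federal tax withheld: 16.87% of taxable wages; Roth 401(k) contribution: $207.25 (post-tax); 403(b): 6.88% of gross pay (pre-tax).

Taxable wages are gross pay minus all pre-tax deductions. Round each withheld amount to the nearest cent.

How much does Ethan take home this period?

Retirement plan contribution: $2,285.36 × 0.04 = $91.41
403(b): $2,285.36 × 0.0688 = $157.23
Pre-tax total = $91.41 + $157.23 = $248.64
Taxable wages = $2,285.36 − $248.64 = $2,036.72
Federal tax withheld: $2,036.72 × 0.1687 = $343.59
Medicare tax: $2,285.36 × 0.016 = $36.57
PFL insurance: $2,285.36 × 0.0067 = $15.31
Vision insurance premium: $145.64
Parking deduction: $165.72
Roth 401(k) contribution: $207.25
(Employer's $424.82 toward vision insurance premium is not withheld from the employee.)
Total deductions = $91.41 + $157.23 + $343.59 + $36.57 + $15.31 + $145.64 + $165.72 + $207.25 = $1,162.72
Net pay = $2,285.36 − $1,162.72 = $1,122.64

$1,122.64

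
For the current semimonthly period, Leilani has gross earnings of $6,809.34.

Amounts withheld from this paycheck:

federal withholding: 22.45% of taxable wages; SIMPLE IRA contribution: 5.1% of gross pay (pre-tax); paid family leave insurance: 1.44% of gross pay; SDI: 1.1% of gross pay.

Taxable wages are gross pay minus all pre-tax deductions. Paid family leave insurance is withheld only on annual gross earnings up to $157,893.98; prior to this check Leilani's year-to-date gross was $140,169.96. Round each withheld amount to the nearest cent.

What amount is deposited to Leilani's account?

SIMPLE IRA contribution: $6,809.34 × 0.051 = $347.28
Taxable wages = $6,809.34 − $347.28 = $6,462.06
Federal withholding: $6,462.06 × 0.2245 = $1,450.73
Paid family leave insurance: cap not yet reached, full $6,809.34 is subject → $6,809.34 × 0.0144 = $98.05
SDI: $6,809.34 × 0.011 = $74.90
Total deductions = $347.28 + $1,450.73 + $98.05 + $74.90 = $1,970.96
Net pay = $6,809.34 − $1,970.96 = $4,838.38

$4,838.38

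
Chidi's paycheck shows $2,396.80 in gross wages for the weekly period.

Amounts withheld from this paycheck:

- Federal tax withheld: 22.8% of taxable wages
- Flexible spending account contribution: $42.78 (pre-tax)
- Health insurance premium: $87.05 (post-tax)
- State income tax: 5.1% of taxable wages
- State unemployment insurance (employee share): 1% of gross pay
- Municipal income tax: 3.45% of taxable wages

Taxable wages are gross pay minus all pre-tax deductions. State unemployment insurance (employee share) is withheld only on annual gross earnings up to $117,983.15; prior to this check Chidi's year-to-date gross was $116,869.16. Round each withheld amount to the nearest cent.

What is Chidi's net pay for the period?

$1,517.84

Flexible spending account contribution: $42.78
Taxable wages = $2,396.80 − $42.78 = $2,354.02
Federal tax withheld: $2,354.02 × 0.228 = $536.72
Municipal income tax: $2,354.02 × 0.0345 = $81.21
State income tax: $2,354.02 × 0.051 = $120.06
State unemployment insurance (employee share): only $117,983.15 − $116,869.16 = $1,113.99 of this check is subject → $1,113.99 × 0.01 = $11.14
Health insurance premium: $87.05
Total deductions = $42.78 + $536.72 + $81.21 + $120.06 + $11.14 + $87.05 = $878.96
Net pay = $2,396.80 − $878.96 = $1,517.84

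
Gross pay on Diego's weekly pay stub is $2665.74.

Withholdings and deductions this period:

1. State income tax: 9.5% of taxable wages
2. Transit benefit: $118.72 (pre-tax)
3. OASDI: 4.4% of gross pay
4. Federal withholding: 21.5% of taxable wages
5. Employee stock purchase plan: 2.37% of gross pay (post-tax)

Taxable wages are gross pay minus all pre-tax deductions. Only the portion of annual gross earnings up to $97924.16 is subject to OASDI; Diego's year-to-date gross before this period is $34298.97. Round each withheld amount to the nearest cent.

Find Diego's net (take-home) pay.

Transit benefit: $118.72
Taxable wages = $2665.74 − $118.72 = $2547.02
Federal withholding: $2547.02 × 0.215 = $547.61
State income tax: $2547.02 × 0.095 = $241.97
OASDI: cap not yet reached, full $2665.74 is subject → $2665.74 × 0.044 = $117.29
Employee stock purchase plan: $2665.74 × 0.0237 = $63.18
Total deductions = $118.72 + $547.61 + $241.97 + $117.29 + $63.18 = $1088.77
Net pay = $2665.74 − $1088.77 = $1576.97

$1576.97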